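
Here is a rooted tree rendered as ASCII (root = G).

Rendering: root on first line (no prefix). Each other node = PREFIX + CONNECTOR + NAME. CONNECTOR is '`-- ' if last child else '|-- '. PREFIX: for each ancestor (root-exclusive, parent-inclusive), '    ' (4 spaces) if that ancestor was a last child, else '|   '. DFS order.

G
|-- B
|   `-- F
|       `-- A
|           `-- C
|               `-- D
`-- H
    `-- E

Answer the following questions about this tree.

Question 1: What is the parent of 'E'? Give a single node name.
Scan adjacency: E appears as child of H

Answer: H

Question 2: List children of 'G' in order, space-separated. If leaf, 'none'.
Node G's children (from adjacency): B, H

Answer: B H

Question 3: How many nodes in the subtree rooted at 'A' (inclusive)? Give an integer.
Answer: 3

Derivation:
Subtree rooted at A contains: A, C, D
Count = 3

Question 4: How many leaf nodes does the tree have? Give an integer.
Answer: 2

Derivation:
Leaves (nodes with no children): D, E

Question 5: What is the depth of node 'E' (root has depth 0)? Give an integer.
Path from root to E: G -> H -> E
Depth = number of edges = 2

Answer: 2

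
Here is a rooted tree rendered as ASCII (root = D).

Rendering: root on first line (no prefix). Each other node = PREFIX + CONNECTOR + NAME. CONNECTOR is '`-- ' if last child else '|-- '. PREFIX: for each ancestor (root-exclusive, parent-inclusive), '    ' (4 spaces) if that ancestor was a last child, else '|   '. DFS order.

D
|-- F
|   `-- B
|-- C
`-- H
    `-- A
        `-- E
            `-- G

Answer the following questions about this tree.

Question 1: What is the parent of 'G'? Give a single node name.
Scan adjacency: G appears as child of E

Answer: E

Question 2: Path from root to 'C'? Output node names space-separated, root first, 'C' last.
Walk down from root: D -> C

Answer: D C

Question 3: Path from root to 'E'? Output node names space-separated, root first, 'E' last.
Answer: D H A E

Derivation:
Walk down from root: D -> H -> A -> E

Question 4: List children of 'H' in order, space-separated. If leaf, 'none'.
Node H's children (from adjacency): A

Answer: A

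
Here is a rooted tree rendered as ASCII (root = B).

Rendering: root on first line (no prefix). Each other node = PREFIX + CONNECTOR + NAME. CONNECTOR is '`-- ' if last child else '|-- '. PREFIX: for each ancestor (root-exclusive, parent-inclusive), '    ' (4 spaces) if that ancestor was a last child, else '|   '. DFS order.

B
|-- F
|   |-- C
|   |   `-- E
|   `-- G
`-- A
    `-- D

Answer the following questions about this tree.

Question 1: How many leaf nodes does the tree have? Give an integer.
Answer: 3

Derivation:
Leaves (nodes with no children): D, E, G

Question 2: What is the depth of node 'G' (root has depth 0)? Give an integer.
Path from root to G: B -> F -> G
Depth = number of edges = 2

Answer: 2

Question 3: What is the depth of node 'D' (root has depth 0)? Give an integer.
Answer: 2

Derivation:
Path from root to D: B -> A -> D
Depth = number of edges = 2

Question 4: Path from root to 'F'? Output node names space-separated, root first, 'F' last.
Answer: B F

Derivation:
Walk down from root: B -> F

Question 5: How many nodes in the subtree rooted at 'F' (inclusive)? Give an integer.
Answer: 4

Derivation:
Subtree rooted at F contains: C, E, F, G
Count = 4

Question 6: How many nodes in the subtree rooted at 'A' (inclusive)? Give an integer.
Answer: 2

Derivation:
Subtree rooted at A contains: A, D
Count = 2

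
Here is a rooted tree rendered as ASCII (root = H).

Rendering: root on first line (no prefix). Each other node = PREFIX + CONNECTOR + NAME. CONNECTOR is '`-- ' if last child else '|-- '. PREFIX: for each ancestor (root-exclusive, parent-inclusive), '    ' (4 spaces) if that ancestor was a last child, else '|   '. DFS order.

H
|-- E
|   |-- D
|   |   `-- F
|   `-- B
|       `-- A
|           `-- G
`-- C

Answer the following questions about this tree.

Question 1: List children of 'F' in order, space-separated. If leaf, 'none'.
Node F's children (from adjacency): (leaf)

Answer: none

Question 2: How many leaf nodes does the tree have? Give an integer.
Leaves (nodes with no children): C, F, G

Answer: 3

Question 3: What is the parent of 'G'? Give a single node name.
Scan adjacency: G appears as child of A

Answer: A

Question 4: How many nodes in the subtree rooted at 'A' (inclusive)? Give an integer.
Subtree rooted at A contains: A, G
Count = 2

Answer: 2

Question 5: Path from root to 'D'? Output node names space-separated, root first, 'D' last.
Answer: H E D

Derivation:
Walk down from root: H -> E -> D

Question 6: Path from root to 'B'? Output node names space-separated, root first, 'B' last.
Walk down from root: H -> E -> B

Answer: H E B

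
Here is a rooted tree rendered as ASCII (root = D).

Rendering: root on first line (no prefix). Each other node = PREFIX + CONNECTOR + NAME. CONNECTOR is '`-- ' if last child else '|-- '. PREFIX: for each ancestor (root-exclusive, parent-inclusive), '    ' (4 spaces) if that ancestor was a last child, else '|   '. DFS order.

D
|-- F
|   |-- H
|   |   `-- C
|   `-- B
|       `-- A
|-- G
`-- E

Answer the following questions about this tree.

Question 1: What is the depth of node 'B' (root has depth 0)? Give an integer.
Path from root to B: D -> F -> B
Depth = number of edges = 2

Answer: 2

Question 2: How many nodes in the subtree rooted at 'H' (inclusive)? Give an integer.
Answer: 2

Derivation:
Subtree rooted at H contains: C, H
Count = 2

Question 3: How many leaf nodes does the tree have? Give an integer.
Leaves (nodes with no children): A, C, E, G

Answer: 4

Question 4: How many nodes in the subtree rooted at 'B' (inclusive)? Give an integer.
Subtree rooted at B contains: A, B
Count = 2

Answer: 2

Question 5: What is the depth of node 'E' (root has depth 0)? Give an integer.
Path from root to E: D -> E
Depth = number of edges = 1

Answer: 1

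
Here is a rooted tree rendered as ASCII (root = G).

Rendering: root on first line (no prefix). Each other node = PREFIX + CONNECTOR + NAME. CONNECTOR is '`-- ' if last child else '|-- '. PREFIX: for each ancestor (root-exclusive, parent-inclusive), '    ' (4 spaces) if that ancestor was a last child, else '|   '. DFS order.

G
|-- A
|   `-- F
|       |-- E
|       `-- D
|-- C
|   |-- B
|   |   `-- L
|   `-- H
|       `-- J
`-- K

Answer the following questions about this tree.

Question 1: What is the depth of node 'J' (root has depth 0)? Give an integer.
Answer: 3

Derivation:
Path from root to J: G -> C -> H -> J
Depth = number of edges = 3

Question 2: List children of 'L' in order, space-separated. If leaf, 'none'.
Node L's children (from adjacency): (leaf)

Answer: none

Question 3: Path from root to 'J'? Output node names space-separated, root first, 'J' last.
Walk down from root: G -> C -> H -> J

Answer: G C H J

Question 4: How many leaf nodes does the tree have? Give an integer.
Answer: 5

Derivation:
Leaves (nodes with no children): D, E, J, K, L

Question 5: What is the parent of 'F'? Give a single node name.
Answer: A

Derivation:
Scan adjacency: F appears as child of A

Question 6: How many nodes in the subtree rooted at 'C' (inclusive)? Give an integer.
Subtree rooted at C contains: B, C, H, J, L
Count = 5

Answer: 5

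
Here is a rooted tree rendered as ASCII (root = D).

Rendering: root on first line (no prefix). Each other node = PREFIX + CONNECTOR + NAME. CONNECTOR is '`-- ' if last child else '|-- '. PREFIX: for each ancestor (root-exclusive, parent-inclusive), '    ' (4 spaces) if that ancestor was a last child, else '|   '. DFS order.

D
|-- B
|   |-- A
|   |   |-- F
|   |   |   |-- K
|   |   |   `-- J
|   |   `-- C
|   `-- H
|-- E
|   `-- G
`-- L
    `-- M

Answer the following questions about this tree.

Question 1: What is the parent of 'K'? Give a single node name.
Scan adjacency: K appears as child of F

Answer: F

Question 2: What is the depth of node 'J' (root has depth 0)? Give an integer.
Path from root to J: D -> B -> A -> F -> J
Depth = number of edges = 4

Answer: 4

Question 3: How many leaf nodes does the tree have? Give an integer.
Answer: 6

Derivation:
Leaves (nodes with no children): C, G, H, J, K, M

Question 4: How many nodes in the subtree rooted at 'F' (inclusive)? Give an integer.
Subtree rooted at F contains: F, J, K
Count = 3

Answer: 3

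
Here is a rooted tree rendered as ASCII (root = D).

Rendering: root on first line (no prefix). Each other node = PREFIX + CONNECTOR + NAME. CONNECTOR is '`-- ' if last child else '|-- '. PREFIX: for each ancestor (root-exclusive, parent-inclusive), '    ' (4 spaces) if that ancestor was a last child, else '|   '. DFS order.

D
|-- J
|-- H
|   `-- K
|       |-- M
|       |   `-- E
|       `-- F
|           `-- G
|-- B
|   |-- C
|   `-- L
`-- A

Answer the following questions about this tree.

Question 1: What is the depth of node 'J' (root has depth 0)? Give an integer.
Path from root to J: D -> J
Depth = number of edges = 1

Answer: 1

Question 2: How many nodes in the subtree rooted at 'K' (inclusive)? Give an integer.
Answer: 5

Derivation:
Subtree rooted at K contains: E, F, G, K, M
Count = 5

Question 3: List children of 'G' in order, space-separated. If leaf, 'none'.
Node G's children (from adjacency): (leaf)

Answer: none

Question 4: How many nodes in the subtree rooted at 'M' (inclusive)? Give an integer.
Subtree rooted at M contains: E, M
Count = 2

Answer: 2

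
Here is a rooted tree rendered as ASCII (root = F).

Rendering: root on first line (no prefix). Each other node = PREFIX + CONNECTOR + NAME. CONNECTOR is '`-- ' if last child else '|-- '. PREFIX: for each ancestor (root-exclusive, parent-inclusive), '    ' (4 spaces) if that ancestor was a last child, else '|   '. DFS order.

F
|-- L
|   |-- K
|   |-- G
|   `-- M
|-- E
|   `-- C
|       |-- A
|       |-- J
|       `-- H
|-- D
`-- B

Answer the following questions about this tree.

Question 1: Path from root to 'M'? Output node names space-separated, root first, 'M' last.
Walk down from root: F -> L -> M

Answer: F L M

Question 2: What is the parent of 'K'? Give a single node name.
Answer: L

Derivation:
Scan adjacency: K appears as child of L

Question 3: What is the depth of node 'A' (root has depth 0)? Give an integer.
Answer: 3

Derivation:
Path from root to A: F -> E -> C -> A
Depth = number of edges = 3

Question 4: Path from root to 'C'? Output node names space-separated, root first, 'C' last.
Answer: F E C

Derivation:
Walk down from root: F -> E -> C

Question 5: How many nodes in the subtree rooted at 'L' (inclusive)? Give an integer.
Answer: 4

Derivation:
Subtree rooted at L contains: G, K, L, M
Count = 4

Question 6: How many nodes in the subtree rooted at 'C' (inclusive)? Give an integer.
Answer: 4

Derivation:
Subtree rooted at C contains: A, C, H, J
Count = 4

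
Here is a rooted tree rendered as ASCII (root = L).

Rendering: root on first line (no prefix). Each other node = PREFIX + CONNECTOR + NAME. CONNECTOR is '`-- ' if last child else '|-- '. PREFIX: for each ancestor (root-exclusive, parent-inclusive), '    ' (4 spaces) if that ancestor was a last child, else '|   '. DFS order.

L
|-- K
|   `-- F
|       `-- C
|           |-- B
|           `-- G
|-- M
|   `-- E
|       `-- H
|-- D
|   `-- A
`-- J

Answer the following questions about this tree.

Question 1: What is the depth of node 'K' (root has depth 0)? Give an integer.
Path from root to K: L -> K
Depth = number of edges = 1

Answer: 1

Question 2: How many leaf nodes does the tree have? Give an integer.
Leaves (nodes with no children): A, B, G, H, J

Answer: 5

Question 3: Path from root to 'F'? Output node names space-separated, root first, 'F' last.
Walk down from root: L -> K -> F

Answer: L K F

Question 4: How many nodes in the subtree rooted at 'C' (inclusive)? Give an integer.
Subtree rooted at C contains: B, C, G
Count = 3

Answer: 3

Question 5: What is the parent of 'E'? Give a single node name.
Scan adjacency: E appears as child of M

Answer: M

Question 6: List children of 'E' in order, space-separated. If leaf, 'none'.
Answer: H

Derivation:
Node E's children (from adjacency): H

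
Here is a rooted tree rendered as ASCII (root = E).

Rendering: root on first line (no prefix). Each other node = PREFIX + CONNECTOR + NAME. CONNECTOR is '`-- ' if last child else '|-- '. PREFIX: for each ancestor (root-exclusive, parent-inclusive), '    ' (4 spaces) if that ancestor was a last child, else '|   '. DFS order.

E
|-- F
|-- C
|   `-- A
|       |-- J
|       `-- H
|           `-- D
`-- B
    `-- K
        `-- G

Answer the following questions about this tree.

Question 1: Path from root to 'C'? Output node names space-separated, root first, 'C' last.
Walk down from root: E -> C

Answer: E C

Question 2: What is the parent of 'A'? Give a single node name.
Answer: C

Derivation:
Scan adjacency: A appears as child of C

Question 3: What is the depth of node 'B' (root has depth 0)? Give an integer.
Path from root to B: E -> B
Depth = number of edges = 1

Answer: 1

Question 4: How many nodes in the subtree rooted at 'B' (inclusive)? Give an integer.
Subtree rooted at B contains: B, G, K
Count = 3

Answer: 3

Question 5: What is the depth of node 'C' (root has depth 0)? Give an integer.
Path from root to C: E -> C
Depth = number of edges = 1

Answer: 1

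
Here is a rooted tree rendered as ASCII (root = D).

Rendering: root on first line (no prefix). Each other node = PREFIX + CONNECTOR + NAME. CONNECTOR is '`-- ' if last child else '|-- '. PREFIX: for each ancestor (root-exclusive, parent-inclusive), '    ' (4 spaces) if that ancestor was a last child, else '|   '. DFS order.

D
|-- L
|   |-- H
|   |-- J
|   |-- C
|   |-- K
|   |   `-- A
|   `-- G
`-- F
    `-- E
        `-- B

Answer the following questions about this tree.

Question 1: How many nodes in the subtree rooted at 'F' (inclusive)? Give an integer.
Answer: 3

Derivation:
Subtree rooted at F contains: B, E, F
Count = 3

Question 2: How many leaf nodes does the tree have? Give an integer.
Leaves (nodes with no children): A, B, C, G, H, J

Answer: 6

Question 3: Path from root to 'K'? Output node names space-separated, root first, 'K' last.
Answer: D L K

Derivation:
Walk down from root: D -> L -> K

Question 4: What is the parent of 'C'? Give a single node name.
Answer: L

Derivation:
Scan adjacency: C appears as child of L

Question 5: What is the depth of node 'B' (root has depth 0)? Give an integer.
Path from root to B: D -> F -> E -> B
Depth = number of edges = 3

Answer: 3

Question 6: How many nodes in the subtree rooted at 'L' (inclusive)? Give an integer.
Subtree rooted at L contains: A, C, G, H, J, K, L
Count = 7

Answer: 7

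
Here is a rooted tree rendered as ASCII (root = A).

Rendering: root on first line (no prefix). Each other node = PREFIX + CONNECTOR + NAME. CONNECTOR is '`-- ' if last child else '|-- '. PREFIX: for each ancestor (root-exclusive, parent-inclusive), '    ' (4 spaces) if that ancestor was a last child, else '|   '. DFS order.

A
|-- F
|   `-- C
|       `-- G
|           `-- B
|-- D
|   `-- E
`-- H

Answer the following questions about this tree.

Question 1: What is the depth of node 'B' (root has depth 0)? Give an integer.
Path from root to B: A -> F -> C -> G -> B
Depth = number of edges = 4

Answer: 4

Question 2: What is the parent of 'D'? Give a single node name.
Answer: A

Derivation:
Scan adjacency: D appears as child of A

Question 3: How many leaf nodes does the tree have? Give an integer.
Leaves (nodes with no children): B, E, H

Answer: 3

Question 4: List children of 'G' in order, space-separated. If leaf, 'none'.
Node G's children (from adjacency): B

Answer: B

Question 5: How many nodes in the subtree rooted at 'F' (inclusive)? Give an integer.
Subtree rooted at F contains: B, C, F, G
Count = 4

Answer: 4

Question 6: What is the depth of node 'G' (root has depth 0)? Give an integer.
Path from root to G: A -> F -> C -> G
Depth = number of edges = 3

Answer: 3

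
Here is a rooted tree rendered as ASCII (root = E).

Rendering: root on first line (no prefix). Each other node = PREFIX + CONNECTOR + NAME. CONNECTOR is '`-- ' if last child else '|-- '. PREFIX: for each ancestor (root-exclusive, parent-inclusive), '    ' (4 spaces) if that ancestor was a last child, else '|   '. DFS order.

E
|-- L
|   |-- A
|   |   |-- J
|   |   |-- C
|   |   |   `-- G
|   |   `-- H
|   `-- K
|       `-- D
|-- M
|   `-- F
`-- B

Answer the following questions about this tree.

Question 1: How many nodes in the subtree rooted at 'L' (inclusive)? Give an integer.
Answer: 8

Derivation:
Subtree rooted at L contains: A, C, D, G, H, J, K, L
Count = 8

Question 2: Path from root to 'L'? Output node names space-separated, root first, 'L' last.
Walk down from root: E -> L

Answer: E L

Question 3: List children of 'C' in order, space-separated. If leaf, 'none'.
Node C's children (from adjacency): G

Answer: G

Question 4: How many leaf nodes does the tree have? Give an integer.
Leaves (nodes with no children): B, D, F, G, H, J

Answer: 6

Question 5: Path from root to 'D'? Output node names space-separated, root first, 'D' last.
Answer: E L K D

Derivation:
Walk down from root: E -> L -> K -> D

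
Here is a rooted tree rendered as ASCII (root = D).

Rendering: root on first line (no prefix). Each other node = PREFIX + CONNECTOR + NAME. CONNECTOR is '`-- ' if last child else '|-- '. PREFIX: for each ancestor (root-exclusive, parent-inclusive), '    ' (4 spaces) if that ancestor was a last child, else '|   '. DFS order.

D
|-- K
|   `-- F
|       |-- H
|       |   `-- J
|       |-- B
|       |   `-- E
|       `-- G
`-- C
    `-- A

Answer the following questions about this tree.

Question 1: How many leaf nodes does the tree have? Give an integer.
Leaves (nodes with no children): A, E, G, J

Answer: 4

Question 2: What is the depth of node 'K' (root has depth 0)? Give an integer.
Path from root to K: D -> K
Depth = number of edges = 1

Answer: 1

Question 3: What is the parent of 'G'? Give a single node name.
Scan adjacency: G appears as child of F

Answer: F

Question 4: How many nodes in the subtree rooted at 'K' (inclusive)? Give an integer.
Answer: 7

Derivation:
Subtree rooted at K contains: B, E, F, G, H, J, K
Count = 7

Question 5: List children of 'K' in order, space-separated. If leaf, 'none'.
Answer: F

Derivation:
Node K's children (from adjacency): F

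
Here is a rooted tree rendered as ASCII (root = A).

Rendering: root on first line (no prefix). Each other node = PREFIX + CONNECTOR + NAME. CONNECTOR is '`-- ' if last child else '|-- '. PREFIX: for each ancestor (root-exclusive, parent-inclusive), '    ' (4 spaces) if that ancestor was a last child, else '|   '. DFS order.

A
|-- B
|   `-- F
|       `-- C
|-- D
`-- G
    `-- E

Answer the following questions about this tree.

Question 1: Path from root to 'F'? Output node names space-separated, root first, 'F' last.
Walk down from root: A -> B -> F

Answer: A B F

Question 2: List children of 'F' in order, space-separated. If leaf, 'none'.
Answer: C

Derivation:
Node F's children (from adjacency): C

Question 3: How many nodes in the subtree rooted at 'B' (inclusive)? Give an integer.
Subtree rooted at B contains: B, C, F
Count = 3

Answer: 3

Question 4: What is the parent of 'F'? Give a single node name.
Scan adjacency: F appears as child of B

Answer: B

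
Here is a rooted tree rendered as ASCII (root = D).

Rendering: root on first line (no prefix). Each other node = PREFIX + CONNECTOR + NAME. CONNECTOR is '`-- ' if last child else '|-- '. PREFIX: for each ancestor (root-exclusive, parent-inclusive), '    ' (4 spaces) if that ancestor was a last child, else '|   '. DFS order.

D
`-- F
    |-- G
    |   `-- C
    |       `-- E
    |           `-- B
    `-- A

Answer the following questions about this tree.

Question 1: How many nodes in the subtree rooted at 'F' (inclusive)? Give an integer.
Answer: 6

Derivation:
Subtree rooted at F contains: A, B, C, E, F, G
Count = 6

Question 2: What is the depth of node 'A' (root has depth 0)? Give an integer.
Path from root to A: D -> F -> A
Depth = number of edges = 2

Answer: 2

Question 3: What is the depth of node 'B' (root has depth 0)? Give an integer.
Answer: 5

Derivation:
Path from root to B: D -> F -> G -> C -> E -> B
Depth = number of edges = 5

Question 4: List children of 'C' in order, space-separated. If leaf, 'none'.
Answer: E

Derivation:
Node C's children (from adjacency): E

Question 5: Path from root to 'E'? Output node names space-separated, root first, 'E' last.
Walk down from root: D -> F -> G -> C -> E

Answer: D F G C E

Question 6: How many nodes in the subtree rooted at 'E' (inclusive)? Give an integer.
Subtree rooted at E contains: B, E
Count = 2

Answer: 2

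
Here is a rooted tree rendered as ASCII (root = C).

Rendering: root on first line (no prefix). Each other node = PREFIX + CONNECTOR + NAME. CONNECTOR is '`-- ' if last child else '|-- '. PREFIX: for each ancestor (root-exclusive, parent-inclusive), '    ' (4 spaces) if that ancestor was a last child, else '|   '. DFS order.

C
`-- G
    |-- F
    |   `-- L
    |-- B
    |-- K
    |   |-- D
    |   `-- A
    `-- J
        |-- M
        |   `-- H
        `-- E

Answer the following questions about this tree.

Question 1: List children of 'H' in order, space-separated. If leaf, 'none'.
Answer: none

Derivation:
Node H's children (from adjacency): (leaf)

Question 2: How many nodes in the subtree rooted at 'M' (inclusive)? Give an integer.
Subtree rooted at M contains: H, M
Count = 2

Answer: 2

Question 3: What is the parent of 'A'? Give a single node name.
Answer: K

Derivation:
Scan adjacency: A appears as child of K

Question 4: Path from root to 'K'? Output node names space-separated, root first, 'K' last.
Walk down from root: C -> G -> K

Answer: C G K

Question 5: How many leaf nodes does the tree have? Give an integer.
Answer: 6

Derivation:
Leaves (nodes with no children): A, B, D, E, H, L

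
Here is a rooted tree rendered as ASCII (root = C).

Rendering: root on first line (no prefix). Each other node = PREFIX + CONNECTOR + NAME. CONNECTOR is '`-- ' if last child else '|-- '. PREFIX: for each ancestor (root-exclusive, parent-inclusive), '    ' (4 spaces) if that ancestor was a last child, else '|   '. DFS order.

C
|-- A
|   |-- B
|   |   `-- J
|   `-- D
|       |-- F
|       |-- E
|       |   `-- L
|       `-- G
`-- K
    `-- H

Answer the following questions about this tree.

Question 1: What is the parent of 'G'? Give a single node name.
Answer: D

Derivation:
Scan adjacency: G appears as child of D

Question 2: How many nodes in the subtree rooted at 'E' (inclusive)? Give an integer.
Subtree rooted at E contains: E, L
Count = 2

Answer: 2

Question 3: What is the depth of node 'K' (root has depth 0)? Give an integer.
Path from root to K: C -> K
Depth = number of edges = 1

Answer: 1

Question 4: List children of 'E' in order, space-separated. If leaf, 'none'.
Node E's children (from adjacency): L

Answer: L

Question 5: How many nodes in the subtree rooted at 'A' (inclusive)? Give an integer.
Answer: 8

Derivation:
Subtree rooted at A contains: A, B, D, E, F, G, J, L
Count = 8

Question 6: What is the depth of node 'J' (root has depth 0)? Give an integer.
Answer: 3

Derivation:
Path from root to J: C -> A -> B -> J
Depth = number of edges = 3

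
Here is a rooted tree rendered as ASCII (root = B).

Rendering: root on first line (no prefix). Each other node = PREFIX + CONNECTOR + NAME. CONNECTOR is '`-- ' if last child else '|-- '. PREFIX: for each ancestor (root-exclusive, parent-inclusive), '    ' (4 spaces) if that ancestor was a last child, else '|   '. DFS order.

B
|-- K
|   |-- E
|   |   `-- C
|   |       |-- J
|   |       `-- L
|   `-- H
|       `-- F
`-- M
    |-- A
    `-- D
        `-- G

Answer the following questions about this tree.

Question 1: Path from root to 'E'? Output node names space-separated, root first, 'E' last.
Answer: B K E

Derivation:
Walk down from root: B -> K -> E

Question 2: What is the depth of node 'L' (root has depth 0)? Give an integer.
Answer: 4

Derivation:
Path from root to L: B -> K -> E -> C -> L
Depth = number of edges = 4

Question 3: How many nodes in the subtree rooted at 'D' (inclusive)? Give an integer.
Subtree rooted at D contains: D, G
Count = 2

Answer: 2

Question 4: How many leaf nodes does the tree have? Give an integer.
Leaves (nodes with no children): A, F, G, J, L

Answer: 5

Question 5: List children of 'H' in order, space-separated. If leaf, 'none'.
Answer: F

Derivation:
Node H's children (from adjacency): F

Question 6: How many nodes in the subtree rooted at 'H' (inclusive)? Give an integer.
Subtree rooted at H contains: F, H
Count = 2

Answer: 2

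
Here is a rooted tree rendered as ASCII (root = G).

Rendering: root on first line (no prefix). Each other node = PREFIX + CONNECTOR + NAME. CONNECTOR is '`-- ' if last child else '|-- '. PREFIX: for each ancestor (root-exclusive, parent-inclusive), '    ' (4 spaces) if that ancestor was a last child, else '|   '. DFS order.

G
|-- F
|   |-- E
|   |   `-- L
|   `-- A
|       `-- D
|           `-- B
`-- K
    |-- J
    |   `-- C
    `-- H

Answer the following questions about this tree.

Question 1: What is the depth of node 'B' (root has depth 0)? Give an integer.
Answer: 4

Derivation:
Path from root to B: G -> F -> A -> D -> B
Depth = number of edges = 4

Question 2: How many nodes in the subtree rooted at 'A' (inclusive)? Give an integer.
Answer: 3

Derivation:
Subtree rooted at A contains: A, B, D
Count = 3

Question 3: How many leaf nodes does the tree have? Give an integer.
Answer: 4

Derivation:
Leaves (nodes with no children): B, C, H, L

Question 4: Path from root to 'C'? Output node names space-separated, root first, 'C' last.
Walk down from root: G -> K -> J -> C

Answer: G K J C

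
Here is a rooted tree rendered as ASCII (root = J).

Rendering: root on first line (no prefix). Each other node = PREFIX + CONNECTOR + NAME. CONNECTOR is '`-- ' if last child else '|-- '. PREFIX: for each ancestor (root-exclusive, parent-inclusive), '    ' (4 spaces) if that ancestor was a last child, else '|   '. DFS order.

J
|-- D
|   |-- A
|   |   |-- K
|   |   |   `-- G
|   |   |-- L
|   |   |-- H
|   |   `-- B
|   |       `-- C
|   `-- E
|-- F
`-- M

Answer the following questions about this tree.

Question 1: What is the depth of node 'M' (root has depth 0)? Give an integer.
Path from root to M: J -> M
Depth = number of edges = 1

Answer: 1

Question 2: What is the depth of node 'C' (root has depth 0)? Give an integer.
Path from root to C: J -> D -> A -> B -> C
Depth = number of edges = 4

Answer: 4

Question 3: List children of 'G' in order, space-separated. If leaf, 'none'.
Node G's children (from adjacency): (leaf)

Answer: none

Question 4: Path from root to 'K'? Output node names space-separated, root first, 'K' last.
Walk down from root: J -> D -> A -> K

Answer: J D A K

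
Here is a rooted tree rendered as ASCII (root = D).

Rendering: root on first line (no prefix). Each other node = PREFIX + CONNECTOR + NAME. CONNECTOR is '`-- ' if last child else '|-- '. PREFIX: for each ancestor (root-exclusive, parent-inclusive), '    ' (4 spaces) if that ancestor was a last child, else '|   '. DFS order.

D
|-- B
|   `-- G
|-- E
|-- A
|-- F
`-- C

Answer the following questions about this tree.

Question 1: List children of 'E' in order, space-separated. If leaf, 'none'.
Node E's children (from adjacency): (leaf)

Answer: none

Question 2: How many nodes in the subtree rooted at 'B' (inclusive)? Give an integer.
Subtree rooted at B contains: B, G
Count = 2

Answer: 2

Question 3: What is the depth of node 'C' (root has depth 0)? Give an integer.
Path from root to C: D -> C
Depth = number of edges = 1

Answer: 1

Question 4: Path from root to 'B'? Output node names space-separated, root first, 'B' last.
Walk down from root: D -> B

Answer: D B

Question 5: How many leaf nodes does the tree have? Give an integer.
Leaves (nodes with no children): A, C, E, F, G

Answer: 5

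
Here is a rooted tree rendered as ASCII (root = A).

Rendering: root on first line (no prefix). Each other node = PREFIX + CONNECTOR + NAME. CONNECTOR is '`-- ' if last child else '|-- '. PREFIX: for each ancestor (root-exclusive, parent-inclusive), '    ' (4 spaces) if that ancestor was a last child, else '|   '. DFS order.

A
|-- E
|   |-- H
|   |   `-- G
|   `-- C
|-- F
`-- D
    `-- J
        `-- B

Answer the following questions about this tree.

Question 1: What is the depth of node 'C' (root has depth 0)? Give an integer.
Answer: 2

Derivation:
Path from root to C: A -> E -> C
Depth = number of edges = 2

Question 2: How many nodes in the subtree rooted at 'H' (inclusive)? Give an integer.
Answer: 2

Derivation:
Subtree rooted at H contains: G, H
Count = 2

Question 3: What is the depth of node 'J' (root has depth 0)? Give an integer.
Answer: 2

Derivation:
Path from root to J: A -> D -> J
Depth = number of edges = 2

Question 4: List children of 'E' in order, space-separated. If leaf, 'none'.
Answer: H C

Derivation:
Node E's children (from adjacency): H, C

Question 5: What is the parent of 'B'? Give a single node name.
Answer: J

Derivation:
Scan adjacency: B appears as child of J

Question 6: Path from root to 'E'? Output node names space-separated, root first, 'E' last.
Answer: A E

Derivation:
Walk down from root: A -> E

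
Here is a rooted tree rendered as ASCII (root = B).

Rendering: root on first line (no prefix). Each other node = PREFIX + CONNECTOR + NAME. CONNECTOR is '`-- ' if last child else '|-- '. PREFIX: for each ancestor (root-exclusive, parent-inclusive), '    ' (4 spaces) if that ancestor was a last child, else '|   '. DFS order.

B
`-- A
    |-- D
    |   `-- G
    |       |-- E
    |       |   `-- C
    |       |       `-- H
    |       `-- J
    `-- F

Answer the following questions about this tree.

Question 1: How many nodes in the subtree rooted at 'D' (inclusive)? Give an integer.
Answer: 6

Derivation:
Subtree rooted at D contains: C, D, E, G, H, J
Count = 6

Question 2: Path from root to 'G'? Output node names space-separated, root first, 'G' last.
Walk down from root: B -> A -> D -> G

Answer: B A D G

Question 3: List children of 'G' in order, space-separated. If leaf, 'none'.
Node G's children (from adjacency): E, J

Answer: E J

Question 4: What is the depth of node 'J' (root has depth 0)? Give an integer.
Answer: 4

Derivation:
Path from root to J: B -> A -> D -> G -> J
Depth = number of edges = 4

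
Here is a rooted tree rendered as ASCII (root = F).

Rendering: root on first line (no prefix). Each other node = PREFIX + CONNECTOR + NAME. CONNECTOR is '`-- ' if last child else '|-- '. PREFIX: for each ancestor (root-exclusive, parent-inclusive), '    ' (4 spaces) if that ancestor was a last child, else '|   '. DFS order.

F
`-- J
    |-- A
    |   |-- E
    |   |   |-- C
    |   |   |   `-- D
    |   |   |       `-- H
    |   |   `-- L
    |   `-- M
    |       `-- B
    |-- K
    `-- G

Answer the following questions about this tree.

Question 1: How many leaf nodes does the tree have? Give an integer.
Answer: 5

Derivation:
Leaves (nodes with no children): B, G, H, K, L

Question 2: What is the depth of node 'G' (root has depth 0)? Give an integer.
Answer: 2

Derivation:
Path from root to G: F -> J -> G
Depth = number of edges = 2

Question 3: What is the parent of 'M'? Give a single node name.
Answer: A

Derivation:
Scan adjacency: M appears as child of A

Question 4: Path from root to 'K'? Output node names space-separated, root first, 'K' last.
Walk down from root: F -> J -> K

Answer: F J K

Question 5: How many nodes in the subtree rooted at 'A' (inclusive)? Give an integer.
Answer: 8

Derivation:
Subtree rooted at A contains: A, B, C, D, E, H, L, M
Count = 8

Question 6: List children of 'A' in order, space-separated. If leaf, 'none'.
Answer: E M

Derivation:
Node A's children (from adjacency): E, M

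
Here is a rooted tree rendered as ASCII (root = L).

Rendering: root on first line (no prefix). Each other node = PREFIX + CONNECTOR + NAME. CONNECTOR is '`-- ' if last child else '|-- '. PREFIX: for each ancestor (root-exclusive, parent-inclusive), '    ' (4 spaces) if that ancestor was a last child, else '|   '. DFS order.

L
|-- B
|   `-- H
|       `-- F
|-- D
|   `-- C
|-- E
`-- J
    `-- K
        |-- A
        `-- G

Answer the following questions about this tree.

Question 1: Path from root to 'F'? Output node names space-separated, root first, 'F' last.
Answer: L B H F

Derivation:
Walk down from root: L -> B -> H -> F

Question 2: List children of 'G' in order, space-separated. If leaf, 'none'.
Answer: none

Derivation:
Node G's children (from adjacency): (leaf)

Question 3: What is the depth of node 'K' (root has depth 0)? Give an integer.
Path from root to K: L -> J -> K
Depth = number of edges = 2

Answer: 2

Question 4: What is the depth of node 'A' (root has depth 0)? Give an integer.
Path from root to A: L -> J -> K -> A
Depth = number of edges = 3

Answer: 3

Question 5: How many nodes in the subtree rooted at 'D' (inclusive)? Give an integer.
Answer: 2

Derivation:
Subtree rooted at D contains: C, D
Count = 2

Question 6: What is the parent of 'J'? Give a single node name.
Answer: L

Derivation:
Scan adjacency: J appears as child of L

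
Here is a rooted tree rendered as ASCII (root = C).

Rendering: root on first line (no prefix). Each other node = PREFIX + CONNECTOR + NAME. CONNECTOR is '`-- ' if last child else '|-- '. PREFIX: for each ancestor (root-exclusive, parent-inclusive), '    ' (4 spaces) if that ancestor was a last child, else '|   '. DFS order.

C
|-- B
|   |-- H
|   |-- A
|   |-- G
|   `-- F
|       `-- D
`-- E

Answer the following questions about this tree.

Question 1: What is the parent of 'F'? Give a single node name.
Answer: B

Derivation:
Scan adjacency: F appears as child of B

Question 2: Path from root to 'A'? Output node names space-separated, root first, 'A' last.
Answer: C B A

Derivation:
Walk down from root: C -> B -> A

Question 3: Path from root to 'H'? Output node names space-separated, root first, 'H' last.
Answer: C B H

Derivation:
Walk down from root: C -> B -> H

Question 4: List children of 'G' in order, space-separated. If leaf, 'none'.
Node G's children (from adjacency): (leaf)

Answer: none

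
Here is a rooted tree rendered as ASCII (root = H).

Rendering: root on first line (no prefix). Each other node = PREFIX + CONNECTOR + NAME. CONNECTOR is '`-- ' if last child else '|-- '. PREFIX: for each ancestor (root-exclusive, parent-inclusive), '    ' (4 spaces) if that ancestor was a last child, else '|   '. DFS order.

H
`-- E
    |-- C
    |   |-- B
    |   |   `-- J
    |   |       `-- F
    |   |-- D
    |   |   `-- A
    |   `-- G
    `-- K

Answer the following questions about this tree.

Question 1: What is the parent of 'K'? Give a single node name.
Answer: E

Derivation:
Scan adjacency: K appears as child of E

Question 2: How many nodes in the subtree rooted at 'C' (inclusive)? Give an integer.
Answer: 7

Derivation:
Subtree rooted at C contains: A, B, C, D, F, G, J
Count = 7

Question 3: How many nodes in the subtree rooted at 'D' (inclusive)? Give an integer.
Subtree rooted at D contains: A, D
Count = 2

Answer: 2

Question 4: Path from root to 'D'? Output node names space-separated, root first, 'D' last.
Walk down from root: H -> E -> C -> D

Answer: H E C D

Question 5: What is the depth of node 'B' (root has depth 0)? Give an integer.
Answer: 3

Derivation:
Path from root to B: H -> E -> C -> B
Depth = number of edges = 3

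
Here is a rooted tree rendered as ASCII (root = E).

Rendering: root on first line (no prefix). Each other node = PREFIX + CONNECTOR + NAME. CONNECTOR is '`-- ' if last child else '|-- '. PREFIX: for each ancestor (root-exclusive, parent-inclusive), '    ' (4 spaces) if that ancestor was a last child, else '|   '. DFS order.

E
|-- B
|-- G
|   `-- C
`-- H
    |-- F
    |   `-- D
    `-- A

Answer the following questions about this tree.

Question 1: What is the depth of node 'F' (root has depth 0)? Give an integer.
Path from root to F: E -> H -> F
Depth = number of edges = 2

Answer: 2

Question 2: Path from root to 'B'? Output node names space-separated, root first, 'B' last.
Answer: E B

Derivation:
Walk down from root: E -> B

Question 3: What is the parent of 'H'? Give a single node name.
Scan adjacency: H appears as child of E

Answer: E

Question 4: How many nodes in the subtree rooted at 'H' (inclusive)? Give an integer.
Subtree rooted at H contains: A, D, F, H
Count = 4

Answer: 4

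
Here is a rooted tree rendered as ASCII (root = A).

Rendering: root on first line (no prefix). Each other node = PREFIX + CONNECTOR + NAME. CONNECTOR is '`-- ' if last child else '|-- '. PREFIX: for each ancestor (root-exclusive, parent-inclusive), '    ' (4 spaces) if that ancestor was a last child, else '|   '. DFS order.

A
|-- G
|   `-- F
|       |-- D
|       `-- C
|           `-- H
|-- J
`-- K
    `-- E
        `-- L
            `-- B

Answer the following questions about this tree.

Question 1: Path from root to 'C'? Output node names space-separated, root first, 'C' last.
Answer: A G F C

Derivation:
Walk down from root: A -> G -> F -> C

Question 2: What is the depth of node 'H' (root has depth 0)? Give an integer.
Path from root to H: A -> G -> F -> C -> H
Depth = number of edges = 4

Answer: 4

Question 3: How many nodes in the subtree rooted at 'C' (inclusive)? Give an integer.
Answer: 2

Derivation:
Subtree rooted at C contains: C, H
Count = 2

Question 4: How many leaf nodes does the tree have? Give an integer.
Answer: 4

Derivation:
Leaves (nodes with no children): B, D, H, J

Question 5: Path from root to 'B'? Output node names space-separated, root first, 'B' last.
Walk down from root: A -> K -> E -> L -> B

Answer: A K E L B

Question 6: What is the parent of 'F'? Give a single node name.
Scan adjacency: F appears as child of G

Answer: G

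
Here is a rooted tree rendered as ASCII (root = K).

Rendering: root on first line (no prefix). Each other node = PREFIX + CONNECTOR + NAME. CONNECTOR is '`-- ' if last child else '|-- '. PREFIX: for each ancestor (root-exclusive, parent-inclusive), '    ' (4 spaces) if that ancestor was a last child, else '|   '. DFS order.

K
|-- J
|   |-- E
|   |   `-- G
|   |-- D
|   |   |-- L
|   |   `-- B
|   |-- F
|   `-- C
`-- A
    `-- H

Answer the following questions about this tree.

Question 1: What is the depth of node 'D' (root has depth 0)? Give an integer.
Answer: 2

Derivation:
Path from root to D: K -> J -> D
Depth = number of edges = 2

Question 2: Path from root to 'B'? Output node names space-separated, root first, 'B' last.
Walk down from root: K -> J -> D -> B

Answer: K J D B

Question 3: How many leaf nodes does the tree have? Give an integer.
Answer: 6

Derivation:
Leaves (nodes with no children): B, C, F, G, H, L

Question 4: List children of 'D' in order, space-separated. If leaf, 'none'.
Answer: L B

Derivation:
Node D's children (from adjacency): L, B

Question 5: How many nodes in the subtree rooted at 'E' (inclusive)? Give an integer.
Answer: 2

Derivation:
Subtree rooted at E contains: E, G
Count = 2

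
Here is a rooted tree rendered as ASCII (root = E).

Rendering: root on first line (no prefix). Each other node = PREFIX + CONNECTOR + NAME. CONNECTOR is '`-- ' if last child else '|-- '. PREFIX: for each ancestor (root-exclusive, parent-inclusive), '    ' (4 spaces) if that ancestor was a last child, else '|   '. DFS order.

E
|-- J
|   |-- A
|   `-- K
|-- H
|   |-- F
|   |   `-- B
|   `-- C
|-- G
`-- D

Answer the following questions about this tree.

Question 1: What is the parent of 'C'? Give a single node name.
Scan adjacency: C appears as child of H

Answer: H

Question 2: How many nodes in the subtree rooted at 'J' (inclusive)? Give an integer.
Answer: 3

Derivation:
Subtree rooted at J contains: A, J, K
Count = 3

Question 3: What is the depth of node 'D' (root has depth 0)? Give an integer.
Answer: 1

Derivation:
Path from root to D: E -> D
Depth = number of edges = 1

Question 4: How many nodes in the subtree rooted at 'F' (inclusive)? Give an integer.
Subtree rooted at F contains: B, F
Count = 2

Answer: 2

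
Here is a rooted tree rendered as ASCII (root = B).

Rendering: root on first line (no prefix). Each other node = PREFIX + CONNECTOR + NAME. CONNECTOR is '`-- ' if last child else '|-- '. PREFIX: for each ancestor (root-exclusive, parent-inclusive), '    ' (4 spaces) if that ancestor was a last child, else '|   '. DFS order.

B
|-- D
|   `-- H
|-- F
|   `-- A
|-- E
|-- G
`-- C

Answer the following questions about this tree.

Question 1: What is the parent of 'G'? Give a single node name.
Scan adjacency: G appears as child of B

Answer: B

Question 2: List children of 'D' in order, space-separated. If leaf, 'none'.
Answer: H

Derivation:
Node D's children (from adjacency): H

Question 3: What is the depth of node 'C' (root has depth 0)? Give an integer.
Answer: 1

Derivation:
Path from root to C: B -> C
Depth = number of edges = 1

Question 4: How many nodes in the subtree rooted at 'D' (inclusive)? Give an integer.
Answer: 2

Derivation:
Subtree rooted at D contains: D, H
Count = 2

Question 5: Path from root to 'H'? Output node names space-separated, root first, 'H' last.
Answer: B D H

Derivation:
Walk down from root: B -> D -> H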